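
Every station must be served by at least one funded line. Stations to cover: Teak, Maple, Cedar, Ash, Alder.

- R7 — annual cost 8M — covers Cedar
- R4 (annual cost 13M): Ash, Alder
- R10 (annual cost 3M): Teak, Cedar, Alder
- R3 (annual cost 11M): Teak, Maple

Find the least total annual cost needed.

This is an integer covering problem.
Choose R4, R10, and R3: together they cover Teak, Maple, Cedar, Ash, Alder — every station.
Total annual cost: 13 + 3 + 11 = 27.

27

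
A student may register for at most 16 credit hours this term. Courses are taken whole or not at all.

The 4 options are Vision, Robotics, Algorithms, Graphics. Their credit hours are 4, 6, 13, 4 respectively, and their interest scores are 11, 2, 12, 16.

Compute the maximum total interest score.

Treat it as a binary knapsack problem.
Take Vision, Robotics, and Graphics: credit hours 4 + 6 + 4 = 14 ≤ 16, interest score 11 + 2 + 16 = 29.
No other feasible combination does better.

29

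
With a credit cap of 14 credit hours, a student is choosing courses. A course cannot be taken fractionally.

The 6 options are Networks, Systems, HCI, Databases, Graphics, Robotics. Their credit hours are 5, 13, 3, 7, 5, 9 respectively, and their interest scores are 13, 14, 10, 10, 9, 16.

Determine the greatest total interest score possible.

Networks + Robotics: credit hours 5 + 9 = 14 ≤ 14, interest score 13 + 16 = 29.
HCI + Robotics: credit hours 3 + 9 = 12 ≤ 14, interest score 10 + 16 = 26.
Networks + HCI + Graphics: credit hours 5 + 3 + 5 = 13 ≤ 14, interest score 13 + 10 + 9 = 32.
Best is Networks, HCI, and Graphics with total interest score 32.

32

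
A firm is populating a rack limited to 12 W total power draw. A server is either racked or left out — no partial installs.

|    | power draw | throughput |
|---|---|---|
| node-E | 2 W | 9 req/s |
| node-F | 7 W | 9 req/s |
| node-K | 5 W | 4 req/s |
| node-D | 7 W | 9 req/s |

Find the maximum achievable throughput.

Allowing fractional choices, the relaxed optimum would be about 21.9, but servers are indivisible.
node-E + node-F: power draw 2 + 7 = 9 ≤ 12, throughput 9 + 9 = 18.
node-E + node-K: power draw 2 + 5 = 7 ≤ 12, throughput 9 + 4 = 13.
node-E + node-D: power draw 2 + 7 = 9 ≤ 12, throughput 9 + 9 = 18.
The maximum throughput is 18; one optimal choice is node-E and node-F.

18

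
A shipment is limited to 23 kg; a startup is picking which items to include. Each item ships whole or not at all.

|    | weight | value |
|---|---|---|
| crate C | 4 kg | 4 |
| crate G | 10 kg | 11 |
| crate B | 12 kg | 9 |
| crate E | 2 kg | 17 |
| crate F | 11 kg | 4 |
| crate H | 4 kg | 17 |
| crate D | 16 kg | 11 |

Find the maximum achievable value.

Take crate C, crate G, crate E, and crate H: weight 4 + 10 + 2 + 4 = 20 ≤ 23, value 4 + 11 + 17 + 17 = 49.
No other feasible combination does better.

49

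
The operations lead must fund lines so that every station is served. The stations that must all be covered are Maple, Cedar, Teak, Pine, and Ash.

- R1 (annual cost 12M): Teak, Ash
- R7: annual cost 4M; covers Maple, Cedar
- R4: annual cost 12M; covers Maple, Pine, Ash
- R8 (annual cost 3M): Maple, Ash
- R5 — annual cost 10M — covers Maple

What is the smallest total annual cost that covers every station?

This is a weighted set-cover instance.
Choose R1, R7, and R4: together they cover Maple, Cedar, Teak, Pine, Ash — every station.
Total annual cost: 12 + 4 + 12 = 28.

28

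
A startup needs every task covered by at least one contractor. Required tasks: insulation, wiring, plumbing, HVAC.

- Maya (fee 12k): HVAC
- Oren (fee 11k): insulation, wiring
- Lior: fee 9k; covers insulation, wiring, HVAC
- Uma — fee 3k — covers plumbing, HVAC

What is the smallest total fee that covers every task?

12

Choose Lior and Uma: together they cover insulation, wiring, plumbing, HVAC — every task.
Total fee: 9 + 3 = 12.
No cover costs less than 12.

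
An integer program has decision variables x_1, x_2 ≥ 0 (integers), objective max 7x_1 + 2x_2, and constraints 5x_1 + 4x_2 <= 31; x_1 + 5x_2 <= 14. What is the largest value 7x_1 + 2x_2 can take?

42

(x_1,x_2)=(6,0) is feasible, giving 42.
(x_1,x_2)=(5,1) is feasible, giving 37.
(x_1,x_2)=(5,0) is feasible, giving 35.
No feasible integer point exceeds 42.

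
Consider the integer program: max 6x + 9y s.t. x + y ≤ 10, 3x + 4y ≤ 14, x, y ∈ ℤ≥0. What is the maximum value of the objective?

(x,y)=(2,2) is feasible, giving 30.
(x,y)=(3,1) is feasible, giving 27.
(x,y)=(0,3) is feasible, giving 27.
No feasible integer point exceeds 30.

30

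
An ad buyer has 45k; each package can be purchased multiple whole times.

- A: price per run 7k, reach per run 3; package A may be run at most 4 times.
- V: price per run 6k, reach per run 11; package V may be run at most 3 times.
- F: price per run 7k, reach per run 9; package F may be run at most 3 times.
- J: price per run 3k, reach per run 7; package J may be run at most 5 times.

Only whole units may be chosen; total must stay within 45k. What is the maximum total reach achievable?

79

2×V, 3×F, and 4×J: price 45 ≤ 45, reach 2·11 + 3·9 + 4·7 = 77.
3×V, 2×F, and 4×J: price 44 ≤ 45, reach 3·11 + 2·9 + 4·7 = 79.
Best is 79.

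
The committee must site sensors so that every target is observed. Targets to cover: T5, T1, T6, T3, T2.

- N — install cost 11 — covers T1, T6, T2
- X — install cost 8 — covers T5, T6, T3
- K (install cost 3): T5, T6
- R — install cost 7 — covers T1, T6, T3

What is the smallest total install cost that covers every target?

This is an integer covering problem.
The greedy cost-per-new-target heuristic would pick K, R, and N for 21, but a cheaper cover exists.
Choose N and X: together they cover T5, T1, T6, T3, T2 — every target.
Total install cost: 11 + 8 = 19.
No cover costs less than 19.

19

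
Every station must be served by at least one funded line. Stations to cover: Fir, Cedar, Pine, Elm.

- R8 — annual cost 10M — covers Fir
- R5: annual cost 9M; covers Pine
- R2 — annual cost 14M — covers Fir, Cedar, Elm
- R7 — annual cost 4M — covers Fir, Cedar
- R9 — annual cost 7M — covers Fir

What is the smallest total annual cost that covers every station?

Choose R5 and R2: together they cover Fir, Cedar, Pine, Elm — every station.
Total annual cost: 9 + 14 = 23.

23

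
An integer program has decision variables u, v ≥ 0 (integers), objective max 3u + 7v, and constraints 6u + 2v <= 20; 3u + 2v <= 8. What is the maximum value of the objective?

28

(u,v)=(0,4): 6·0+2·4=8≤20, 3·0+2·4=8≤8, objective 28.
(u,v)=(0,3): 6·0+2·3=6≤20, 3·0+2·3=6≤8, objective 21.
The best lattice point is (0,4), giving 28.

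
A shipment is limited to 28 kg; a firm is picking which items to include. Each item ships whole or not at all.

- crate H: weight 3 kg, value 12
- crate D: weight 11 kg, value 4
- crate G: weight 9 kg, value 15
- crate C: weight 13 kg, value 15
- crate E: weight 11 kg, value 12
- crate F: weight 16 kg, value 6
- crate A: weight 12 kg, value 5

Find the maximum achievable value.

Take crate H, crate G, and crate C: weight 3 + 9 + 13 = 25 ≤ 28, value 12 + 15 + 15 = 42.
No other feasible combination does better.

42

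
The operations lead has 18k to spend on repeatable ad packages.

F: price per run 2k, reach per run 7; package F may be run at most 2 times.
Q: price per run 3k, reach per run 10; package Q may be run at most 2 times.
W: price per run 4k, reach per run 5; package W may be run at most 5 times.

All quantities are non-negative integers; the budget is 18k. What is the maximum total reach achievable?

44

F has the best ratio (7/2); taking only F gives at most 2×7 = 14 (stopped by the supply cap of 2).
Mixing does better — 2×F, 2×Q, and 2×W: price 18 ≤ 18, reach 2·7 + 2·10 + 2·5 = 44.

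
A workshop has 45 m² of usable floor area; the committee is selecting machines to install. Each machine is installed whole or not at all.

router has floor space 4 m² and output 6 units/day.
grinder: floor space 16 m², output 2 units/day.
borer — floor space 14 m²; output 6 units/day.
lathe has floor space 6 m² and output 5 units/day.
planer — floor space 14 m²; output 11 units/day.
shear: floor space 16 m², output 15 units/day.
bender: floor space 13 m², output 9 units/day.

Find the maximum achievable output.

Allowing fractional choices, the relaxed optimum would be about 40.5, but machines are indivisible.
router + lathe + shear + bender: floor space 4 + 6 + 16 + 13 = 39 ≤ 45, output 6 + 5 + 15 + 9 = 35.
router + lathe + planer + shear: floor space 4 + 6 + 14 + 16 = 40 ≤ 45, output 6 + 5 + 11 + 15 = 37.
Best is router, lathe, planer, and shear with total output 37.

37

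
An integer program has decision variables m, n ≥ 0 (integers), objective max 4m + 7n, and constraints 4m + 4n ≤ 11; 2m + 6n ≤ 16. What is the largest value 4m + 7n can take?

14

Relaxing integrality, the LP optimum is 18.88 at (m,n) = (0.125, 2.62), which is not an integer point.
(m,n)=(0,2): 4·0+4·2=8≤11, 2·0+6·2=12≤16, objective 14.
(m,n)=(1,1): 4·1+4·1=8≤11, 2·1+6·1=8≤16, objective 11.
(m,n)=(0,1): 4·0+4·1=4≤11, 2·0+6·1=6≤16, objective 7.
The best lattice point is (0,2), giving 14.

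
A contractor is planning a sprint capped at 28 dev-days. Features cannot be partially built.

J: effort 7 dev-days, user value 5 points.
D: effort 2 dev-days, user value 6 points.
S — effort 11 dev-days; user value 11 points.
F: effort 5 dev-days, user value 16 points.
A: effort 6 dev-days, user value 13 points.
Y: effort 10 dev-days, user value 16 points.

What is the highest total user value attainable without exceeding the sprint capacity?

D + F + A + Y: effort 2 + 5 + 6 + 10 = 23 ≤ 28, user value 6 + 16 + 13 + 16 = 51.
D + S + F + Y: effort 2 + 11 + 5 + 10 = 28 ≤ 28, user value 6 + 11 + 16 + 16 = 49.
J + F + A + Y: effort 7 + 5 + 6 + 10 = 28 ≤ 28, user value 5 + 16 + 13 + 16 = 50.
Best is D, F, A, and Y with total user value 51.

51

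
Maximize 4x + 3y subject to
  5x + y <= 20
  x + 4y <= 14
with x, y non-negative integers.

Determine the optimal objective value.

Relaxing integrality, the LP optimum is 21.79 at (x,y) = (3.47, 2.63), which is not an integer point.
(x,y)=(3,2): 5·3+1·2=17≤20, 1·3+4·2=11≤14, objective 18.
(x,y)=(2,3): 5·2+1·3=13≤20, 1·2+4·3=14≤14, objective 17.
(x,y)=(3,1): 5·3+1·1=16≤20, 1·3+4·1=7≤14, objective 15.
(x,y)=(2,2): 5·2+1·2=12≤20, 1·2+4·2=10≤14, objective 14.
No feasible integer point exceeds 18.

18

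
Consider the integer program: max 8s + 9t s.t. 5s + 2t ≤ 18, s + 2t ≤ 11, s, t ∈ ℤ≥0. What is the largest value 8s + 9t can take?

(s,t)=(1,5): 5·1+2·5=15≤18, 1·1+2·5=11≤11, objective 53.
(s,t)=(2,4): 5·2+2·4=18≤18, 1·2+2·4=10≤11, objective 52.
The best lattice point is (1,5), giving 53.

53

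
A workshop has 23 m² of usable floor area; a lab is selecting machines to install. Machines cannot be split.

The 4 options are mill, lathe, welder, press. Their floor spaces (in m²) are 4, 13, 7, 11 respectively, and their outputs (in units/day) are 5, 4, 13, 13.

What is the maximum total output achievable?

31

Treat it as a binary knapsack problem.
welder + press: floor space 7 + 11 = 18 ≤ 23, output 13 + 13 = 26.
mill + welder + press: floor space 4 + 7 + 11 = 22 ≤ 23, output 5 + 13 + 13 = 31.
mill + welder: floor space 4 + 7 = 11 ≤ 23, output 5 + 13 = 18.
Best is mill, welder, and press with total output 31.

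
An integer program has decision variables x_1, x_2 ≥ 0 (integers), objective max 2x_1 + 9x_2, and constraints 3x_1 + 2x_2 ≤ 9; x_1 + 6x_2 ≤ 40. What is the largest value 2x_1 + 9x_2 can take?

(x_1,x_2)=(0,4): 3·0+2·4=8≤9, 1·0+6·4=24≤40, objective 36.
(x_1,x_2)=(1,3): 3·1+2·3=9≤9, 1·1+6·3=19≤40, objective 29.
(x_1,x_2)=(0,3): 3·0+2·3=6≤9, 1·0+6·3=18≤40, objective 27.
No feasible integer point exceeds 36.

36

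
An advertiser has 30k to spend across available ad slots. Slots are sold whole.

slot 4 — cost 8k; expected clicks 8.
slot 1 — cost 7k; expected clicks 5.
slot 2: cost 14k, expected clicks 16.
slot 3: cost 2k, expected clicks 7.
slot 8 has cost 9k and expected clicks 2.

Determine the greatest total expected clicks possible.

Allowing fractional choices, the relaxed optimum would be about 35.3, but ad slots are indivisible.
slot 4 + slot 1 + slot 2: cost 8 + 7 + 14 = 29 ≤ 30, expected clicks 8 + 5 + 16 = 29.
slot 1 + slot 2 + slot 3: cost 7 + 14 + 2 = 23 ≤ 30, expected clicks 5 + 16 + 7 = 28.
slot 4 + slot 2 + slot 3: cost 8 + 14 + 2 = 24 ≤ 30, expected clicks 8 + 16 + 7 = 31.
Best is slot 4, slot 2, and slot 3 with total expected clicks 31.

31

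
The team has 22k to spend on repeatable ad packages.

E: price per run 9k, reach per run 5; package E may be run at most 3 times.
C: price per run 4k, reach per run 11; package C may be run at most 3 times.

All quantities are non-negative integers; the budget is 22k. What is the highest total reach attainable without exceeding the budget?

This is a bounded integer knapsack.
Take 1×E and 3×C: price 21 ≤ 22, reach 1·5 + 3·11 = 38.
C has the best ratio (11/4) and is taken to its limit of 3; remaining capacity is filled optimally with the others.

38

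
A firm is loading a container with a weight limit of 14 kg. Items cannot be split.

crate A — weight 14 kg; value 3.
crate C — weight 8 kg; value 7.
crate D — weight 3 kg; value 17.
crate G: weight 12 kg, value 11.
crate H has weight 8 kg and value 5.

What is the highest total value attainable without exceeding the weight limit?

24

This is a 0-1 knapsack instance.
Take crate C and crate D: weight 8 + 3 = 11 ≤ 14, value 7 + 17 = 24.
No other feasible combination does better.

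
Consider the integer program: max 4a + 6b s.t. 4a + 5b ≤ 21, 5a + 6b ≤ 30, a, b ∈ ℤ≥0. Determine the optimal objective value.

24

Relaxing integrality, the LP optimum is 25.20 at (a,b) = (0, 4.2), which is not an integer point.
(a,b)=(0,4): 4·0+5·4=20≤21, 5·0+6·4=24≤30, objective 24.
(a,b)=(1,3): 4·1+5·3=19≤21, 5·1+6·3=23≤30, objective 22.
(a,b)=(0,3): 4·0+5·3=15≤21, 5·0+6·3=18≤30, objective 18.
The best lattice point is (0,4), giving 24.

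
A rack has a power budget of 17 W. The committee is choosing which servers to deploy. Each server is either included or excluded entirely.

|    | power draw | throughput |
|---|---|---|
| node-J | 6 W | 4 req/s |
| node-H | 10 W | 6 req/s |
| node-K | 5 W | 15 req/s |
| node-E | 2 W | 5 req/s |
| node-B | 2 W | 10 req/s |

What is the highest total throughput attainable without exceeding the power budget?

34

Take node-J, node-K, node-E, and node-B: power draw 6 + 5 + 2 + 2 = 15 ≤ 17, throughput 4 + 15 + 5 + 10 = 34.
No other feasible combination does better.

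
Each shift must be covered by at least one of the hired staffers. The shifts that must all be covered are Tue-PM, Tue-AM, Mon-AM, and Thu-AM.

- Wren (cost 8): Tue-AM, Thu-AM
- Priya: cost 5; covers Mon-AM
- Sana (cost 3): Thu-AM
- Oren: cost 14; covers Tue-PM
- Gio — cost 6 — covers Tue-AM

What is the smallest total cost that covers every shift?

27

The greedy cost-per-new-shift heuristic would pick Sana, Priya, Gio, and Oren for 28, but a cheaper cover exists.
Choose Wren, Priya, and Oren: together they cover Tue-PM, Tue-AM, Mon-AM, Thu-AM — every shift.
Total cost: 8 + 5 + 14 = 27.
No cover costs less than 27.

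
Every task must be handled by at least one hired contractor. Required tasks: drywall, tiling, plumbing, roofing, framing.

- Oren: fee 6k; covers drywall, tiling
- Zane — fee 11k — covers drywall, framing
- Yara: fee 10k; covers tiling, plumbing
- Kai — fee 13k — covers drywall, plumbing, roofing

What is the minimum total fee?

Choose Oren, Zane, and Kai: together they cover drywall, tiling, plumbing, roofing, framing — every task.
Total fee: 6 + 11 + 13 = 30.
No cover costs less than 30.

30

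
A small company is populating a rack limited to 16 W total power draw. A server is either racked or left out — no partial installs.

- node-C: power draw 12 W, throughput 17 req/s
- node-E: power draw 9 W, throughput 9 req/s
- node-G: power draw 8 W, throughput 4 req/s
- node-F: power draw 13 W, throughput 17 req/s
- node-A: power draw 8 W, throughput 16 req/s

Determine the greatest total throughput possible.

node-C: power draw 12 ≤ 16, throughput 17.
node-G + node-A: power draw 8 + 8 = 16 ≤ 16, throughput 4 + 16 = 20.
Best is node-G and node-A with total throughput 20.

20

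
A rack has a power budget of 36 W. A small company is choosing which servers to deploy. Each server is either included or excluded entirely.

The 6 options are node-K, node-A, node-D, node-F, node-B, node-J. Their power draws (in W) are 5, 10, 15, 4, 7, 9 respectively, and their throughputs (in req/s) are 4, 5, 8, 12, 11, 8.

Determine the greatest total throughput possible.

40

This is a 0-1 knapsack instance.
node-A + node-F + node-B + node-J: power draw 10 + 4 + 7 + 9 = 30 ≤ 36, throughput 5 + 12 + 11 + 8 = 36.
node-K + node-A + node-F + node-B + node-J: power draw 5 + 10 + 4 + 7 + 9 = 35 ≤ 36, throughput 4 + 5 + 12 + 11 + 8 = 40.
node-D + node-F + node-B + node-J: power draw 15 + 4 + 7 + 9 = 35 ≤ 36, throughput 8 + 12 + 11 + 8 = 39.
Best is node-K, node-A, node-F, node-B, and node-J with total throughput 40.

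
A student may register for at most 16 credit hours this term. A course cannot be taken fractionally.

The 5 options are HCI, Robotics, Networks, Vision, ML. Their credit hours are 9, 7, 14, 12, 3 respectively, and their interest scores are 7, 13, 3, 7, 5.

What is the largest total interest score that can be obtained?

HCI + Robotics: credit hours 9 + 7 = 16 ≤ 16, interest score 7 + 13 = 20.
Robotics + ML: credit hours 7 + 3 = 10 ≤ 16, interest score 13 + 5 = 18.
Robotics: credit hours 7 ≤ 16, interest score 13.
Best is HCI and Robotics with total interest score 20.

20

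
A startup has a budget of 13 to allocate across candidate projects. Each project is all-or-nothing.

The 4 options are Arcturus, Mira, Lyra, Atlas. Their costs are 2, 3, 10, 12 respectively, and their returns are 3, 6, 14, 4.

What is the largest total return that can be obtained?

20

Take Mira and Lyra: cost 3 + 10 = 13 ≤ 13, return 6 + 14 = 20.
No other feasible combination does better.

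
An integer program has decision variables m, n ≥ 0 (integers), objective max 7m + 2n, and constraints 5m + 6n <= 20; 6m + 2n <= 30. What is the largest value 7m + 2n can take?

28

(m,n)=(4,0): 5·4+6·0=20≤20, 6·4+2·0=24≤30, objective 28.
(m,n)=(3,0): 5·3+6·0=15≤20, 6·3+2·0=18≤30, objective 21.
The best lattice point is (4,0), giving 28.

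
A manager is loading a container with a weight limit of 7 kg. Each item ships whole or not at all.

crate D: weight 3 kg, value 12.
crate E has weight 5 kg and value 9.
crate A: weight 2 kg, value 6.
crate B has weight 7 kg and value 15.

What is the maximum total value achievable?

This is an integer program with binary decision variables.
crate E + crate A: weight 5 + 2 = 7 ≤ 7, value 9 + 6 = 15.
crate D + crate A: weight 3 + 2 = 5 ≤ 7, value 12 + 6 = 18.
Best is crate D and crate A with total value 18.

18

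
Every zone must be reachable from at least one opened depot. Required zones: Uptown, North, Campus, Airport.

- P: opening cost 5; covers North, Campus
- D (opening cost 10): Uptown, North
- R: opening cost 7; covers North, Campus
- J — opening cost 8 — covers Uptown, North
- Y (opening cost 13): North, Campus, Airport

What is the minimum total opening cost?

This is a weighted set-cover instance.
The greedy cost-per-new-zone heuristic would pick P, J, and Y for 26, but a cheaper cover exists.
Choose J and Y: together they cover Uptown, North, Campus, Airport — every zone.
Total opening cost: 8 + 13 = 21.
No cover costs less than 21.

21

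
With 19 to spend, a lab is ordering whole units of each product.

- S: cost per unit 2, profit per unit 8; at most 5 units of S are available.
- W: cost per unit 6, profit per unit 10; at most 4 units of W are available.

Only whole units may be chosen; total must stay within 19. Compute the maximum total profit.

5×S and 1×W: cost 16 ≤ 19, profit 5·8 + 1·10 = 50.
3×S and 2×W: cost 18 ≤ 19, profit 3·8 + 2·10 = 44.
Best is 50.

50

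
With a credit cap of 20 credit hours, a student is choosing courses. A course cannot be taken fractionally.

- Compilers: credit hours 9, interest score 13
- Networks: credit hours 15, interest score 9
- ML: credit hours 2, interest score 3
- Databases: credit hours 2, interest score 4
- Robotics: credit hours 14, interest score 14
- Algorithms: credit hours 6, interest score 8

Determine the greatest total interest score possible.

Compilers + Databases + Algorithms: credit hours 9 + 2 + 6 = 17 ≤ 20, interest score 13 + 4 + 8 = 25.
Compilers + ML + Algorithms: credit hours 9 + 2 + 6 = 17 ≤ 20, interest score 13 + 3 + 8 = 24.
Compilers + ML + Databases + Algorithms: credit hours 9 + 2 + 2 + 6 = 19 ≤ 20, interest score 13 + 3 + 4 + 8 = 28.
Best is Compilers, ML, Databases, and Algorithms with total interest score 28.

28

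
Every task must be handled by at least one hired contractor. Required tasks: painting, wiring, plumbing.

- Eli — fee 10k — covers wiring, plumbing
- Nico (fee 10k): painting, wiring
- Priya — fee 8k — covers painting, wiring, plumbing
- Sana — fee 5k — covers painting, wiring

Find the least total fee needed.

The greedy cost-per-new-task heuristic would pick Sana and Priya for 13, but a cheaper cover exists.
Priya alone covers painting, wiring, plumbing — every task.
Total fee: 8.
No cover costs less than 8.

8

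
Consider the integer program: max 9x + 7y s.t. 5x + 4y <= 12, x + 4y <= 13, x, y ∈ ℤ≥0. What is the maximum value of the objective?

21

(x,y)=(0,3): 5·0+4·3=12≤12, 1·0+4·3=12≤13, objective 21.
(x,y)=(2,0): 5·2+4·0=10≤12, 1·2+4·0=2≤13, objective 18.
(x,y)=(1,1): 5·1+4·1=9≤12, 1·1+4·1=5≤13, objective 16.
No feasible integer point exceeds 21.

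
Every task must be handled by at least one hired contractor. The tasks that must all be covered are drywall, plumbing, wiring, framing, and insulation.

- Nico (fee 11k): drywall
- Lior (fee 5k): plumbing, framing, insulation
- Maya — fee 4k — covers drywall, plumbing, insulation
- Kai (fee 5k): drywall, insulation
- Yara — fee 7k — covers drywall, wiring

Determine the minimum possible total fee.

12

This is an integer covering problem.
The greedy cost-per-new-task heuristic would pick Maya, Lior, and Yara for 16, but a cheaper cover exists.
Choose Lior and Yara: together they cover drywall, plumbing, wiring, framing, insulation — every task.
Total fee: 5 + 7 = 12.
No cover costs less than 12.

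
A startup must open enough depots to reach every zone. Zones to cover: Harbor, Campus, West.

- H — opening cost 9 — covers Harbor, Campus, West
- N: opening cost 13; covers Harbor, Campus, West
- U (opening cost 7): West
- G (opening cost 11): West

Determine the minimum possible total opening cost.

H alone covers Harbor, Campus, West — every zone.
Total opening cost: 9.
No cover costs less than 9.

9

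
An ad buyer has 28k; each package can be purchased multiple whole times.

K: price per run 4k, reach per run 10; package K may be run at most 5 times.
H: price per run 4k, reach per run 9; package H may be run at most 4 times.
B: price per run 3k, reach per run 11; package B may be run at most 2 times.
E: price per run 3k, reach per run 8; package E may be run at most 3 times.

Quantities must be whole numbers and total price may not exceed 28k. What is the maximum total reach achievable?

78

This is a bounded integer knapsack.
B has the best ratio (11/3); taking only B gives at most 2×11 = 22 (stopped by the supply cap of 2).
Mixing does better — 4×K, 2×B, and 2×E: price 28 ≤ 28, reach 4·10 + 2·11 + 2·8 = 78.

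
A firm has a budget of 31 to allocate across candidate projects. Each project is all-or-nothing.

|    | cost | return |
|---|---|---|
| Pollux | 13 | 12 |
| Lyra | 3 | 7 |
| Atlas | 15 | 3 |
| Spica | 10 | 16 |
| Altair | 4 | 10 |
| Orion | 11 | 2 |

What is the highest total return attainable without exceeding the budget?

45

Treat it as a binary knapsack problem.
Allowing fractional choices, the relaxed optimum would be about 45.2, but projects are indivisible.
Pollux + Lyra + Spica: cost 13 + 3 + 10 = 26 ≤ 31, return 12 + 7 + 16 = 35.
Pollux + Lyra + Spica + Altair: cost 13 + 3 + 10 + 4 = 30 ≤ 31, return 12 + 7 + 16 + 10 = 45.
Pollux + Spica + Altair: cost 13 + 10 + 4 = 27 ≤ 31, return 12 + 16 + 10 = 38.
Best is Pollux, Lyra, Spica, and Altair with total return 45.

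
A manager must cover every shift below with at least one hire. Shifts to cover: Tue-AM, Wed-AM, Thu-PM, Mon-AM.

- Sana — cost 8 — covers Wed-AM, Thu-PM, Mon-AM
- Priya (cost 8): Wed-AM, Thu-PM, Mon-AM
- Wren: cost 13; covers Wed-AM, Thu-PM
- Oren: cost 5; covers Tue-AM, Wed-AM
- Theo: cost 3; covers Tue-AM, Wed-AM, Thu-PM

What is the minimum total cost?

Choose Sana and Theo: together they cover Tue-AM, Wed-AM, Thu-PM, Mon-AM — every shift.
Total cost: 8 + 3 = 11.

11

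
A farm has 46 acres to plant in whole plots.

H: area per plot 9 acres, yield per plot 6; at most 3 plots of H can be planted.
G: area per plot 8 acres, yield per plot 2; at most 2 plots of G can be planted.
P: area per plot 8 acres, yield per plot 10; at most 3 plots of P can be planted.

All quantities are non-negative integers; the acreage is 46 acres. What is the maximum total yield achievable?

42

This is a bounded integer knapsack.
P has the best ratio (10/8); taking only P gives at most 3×10 = 30 (stopped by the supply cap of 3).
Mixing does better — 2×H and 3×P: area 42 ≤ 46, yield 2·6 + 3·10 = 42.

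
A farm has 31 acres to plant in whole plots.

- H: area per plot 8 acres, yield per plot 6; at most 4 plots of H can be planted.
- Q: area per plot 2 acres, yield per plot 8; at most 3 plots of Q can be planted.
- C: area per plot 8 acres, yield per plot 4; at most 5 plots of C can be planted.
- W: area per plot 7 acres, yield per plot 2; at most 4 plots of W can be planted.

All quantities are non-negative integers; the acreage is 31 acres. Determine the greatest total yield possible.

This is a bounded integer knapsack.
3×H and 3×Q: area 30 ≤ 31, yield 3·6 + 3·8 = 42.
2×H, 3×Q, and 1×C: area 30 ≤ 31, yield 2·6 + 3·8 + 1·4 = 40.
Best is 42.

42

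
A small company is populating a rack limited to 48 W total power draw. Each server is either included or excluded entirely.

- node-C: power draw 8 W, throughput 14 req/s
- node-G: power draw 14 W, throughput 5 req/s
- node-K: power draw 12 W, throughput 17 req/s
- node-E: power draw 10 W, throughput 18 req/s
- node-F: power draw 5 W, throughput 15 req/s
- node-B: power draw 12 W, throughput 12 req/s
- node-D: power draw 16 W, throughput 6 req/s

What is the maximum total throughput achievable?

node-K + node-E + node-F + node-B: power draw 12 + 10 + 5 + 12 = 39 ≤ 48, throughput 17 + 18 + 15 + 12 = 62.
node-C + node-K + node-E + node-F + node-B: power draw 8 + 12 + 10 + 5 + 12 = 47 ≤ 48, throughput 14 + 17 + 18 + 15 + 12 = 76.
node-C + node-K + node-E + node-F: power draw 8 + 12 + 10 + 5 = 35 ≤ 48, throughput 14 + 17 + 18 + 15 = 64.
Best is node-C, node-K, node-E, node-F, and node-B with total throughput 76.

76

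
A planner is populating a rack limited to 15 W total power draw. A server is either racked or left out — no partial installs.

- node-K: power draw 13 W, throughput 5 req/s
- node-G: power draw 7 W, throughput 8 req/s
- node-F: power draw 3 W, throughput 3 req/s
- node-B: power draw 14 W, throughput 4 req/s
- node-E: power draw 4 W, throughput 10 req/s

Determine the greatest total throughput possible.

Allowing fractional choices, the relaxed optimum would be about 21.4, but servers are indivisible.
node-G + node-E: power draw 7 + 4 = 11 ≤ 15, throughput 8 + 10 = 18.
node-G + node-F + node-E: power draw 7 + 3 + 4 = 14 ≤ 15, throughput 8 + 3 + 10 = 21.
Best is node-G, node-F, and node-E with total throughput 21.

21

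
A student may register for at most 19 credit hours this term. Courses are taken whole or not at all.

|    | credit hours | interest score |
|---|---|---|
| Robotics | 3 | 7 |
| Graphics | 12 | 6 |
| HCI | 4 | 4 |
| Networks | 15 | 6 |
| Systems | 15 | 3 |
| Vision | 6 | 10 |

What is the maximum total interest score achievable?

21

This is a 0-1 knapsack instance.
Allowing fractional choices, the relaxed optimum would be about 24.0, but courses are indivisible.
Robotics + HCI + Vision: credit hours 3 + 4 + 6 = 13 ≤ 19, interest score 7 + 4 + 10 = 21.
Robotics + Vision: credit hours 3 + 6 = 9 ≤ 19, interest score 7 + 10 = 17.
Best is Robotics, HCI, and Vision with total interest score 21.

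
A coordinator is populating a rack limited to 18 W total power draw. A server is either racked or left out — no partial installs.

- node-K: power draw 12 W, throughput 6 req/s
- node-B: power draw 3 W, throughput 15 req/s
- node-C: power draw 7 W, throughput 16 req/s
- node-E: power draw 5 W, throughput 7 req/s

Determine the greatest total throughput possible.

38

Take node-B, node-C, and node-E: power draw 3 + 7 + 5 = 15 ≤ 18, throughput 15 + 16 + 7 = 38.
No other feasible combination does better.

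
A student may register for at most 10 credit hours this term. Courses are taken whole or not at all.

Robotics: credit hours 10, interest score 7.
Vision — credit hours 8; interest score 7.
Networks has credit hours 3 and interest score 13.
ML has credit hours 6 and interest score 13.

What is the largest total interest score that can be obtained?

26

ML: credit hours 6 ≤ 10, interest score 13.
Networks: credit hours 3 ≤ 10, interest score 13.
Networks + ML: credit hours 3 + 6 = 9 ≤ 10, interest score 13 + 13 = 26.
Best is Networks and ML with total interest score 26.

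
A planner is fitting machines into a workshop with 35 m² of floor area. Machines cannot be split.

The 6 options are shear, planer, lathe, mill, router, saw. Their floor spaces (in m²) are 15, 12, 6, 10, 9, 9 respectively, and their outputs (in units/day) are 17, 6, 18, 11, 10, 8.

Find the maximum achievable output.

47

Take lathe, mill, router, and saw: floor space 6 + 10 + 9 + 9 = 34 ≤ 35, output 18 + 11 + 10 + 8 = 47.
No other feasible combination does better.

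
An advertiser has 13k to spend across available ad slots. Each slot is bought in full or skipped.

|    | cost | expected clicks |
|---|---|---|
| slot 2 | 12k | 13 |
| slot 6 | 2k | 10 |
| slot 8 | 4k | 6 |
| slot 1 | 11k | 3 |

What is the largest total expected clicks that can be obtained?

16

slot 6 + slot 8: cost 2 + 4 = 6 ≤ 13, expected clicks 10 + 6 = 16.
slot 2: cost 12 ≤ 13, expected clicks 13.
Best is slot 6 and slot 8 with total expected clicks 16.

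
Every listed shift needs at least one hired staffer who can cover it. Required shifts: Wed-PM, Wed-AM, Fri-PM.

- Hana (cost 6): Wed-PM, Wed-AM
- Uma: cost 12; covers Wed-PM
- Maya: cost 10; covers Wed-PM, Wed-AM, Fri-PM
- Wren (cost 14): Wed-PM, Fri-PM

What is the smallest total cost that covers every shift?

10

The greedy cost-per-new-shift heuristic would pick Hana and Maya for 16, but a cheaper cover exists.
Maya alone covers Wed-PM, Wed-AM, Fri-PM — every shift.
Total cost: 10.
No cover costs less than 10.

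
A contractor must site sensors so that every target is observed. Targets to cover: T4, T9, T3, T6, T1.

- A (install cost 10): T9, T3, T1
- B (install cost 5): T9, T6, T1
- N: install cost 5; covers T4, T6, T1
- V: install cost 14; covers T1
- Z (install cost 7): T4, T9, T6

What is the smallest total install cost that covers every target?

This is an integer covering problem.
The greedy cost-per-new-target heuristic would pick B, N, and A for 20, but a cheaper cover exists.
Choose A and N: together they cover T4, T9, T3, T6, T1 — every target.
Total install cost: 10 + 5 = 15.
No cover costs less than 15.

15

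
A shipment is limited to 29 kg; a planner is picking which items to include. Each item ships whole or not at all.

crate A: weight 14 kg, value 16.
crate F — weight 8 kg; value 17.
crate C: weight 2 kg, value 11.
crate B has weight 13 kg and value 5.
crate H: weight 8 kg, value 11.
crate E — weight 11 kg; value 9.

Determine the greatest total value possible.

Allowing fractional choices, the relaxed optimum would be about 51.6, but items are indivisible.
crate A + crate F + crate C: weight 14 + 8 + 2 = 24 ≤ 29, value 16 + 17 + 11 = 44.
crate F + crate C + crate H + crate E: weight 8 + 2 + 8 + 11 = 29 ≤ 29, value 17 + 11 + 11 + 9 = 48.
Best is crate F, crate C, crate H, and crate E with total value 48.

48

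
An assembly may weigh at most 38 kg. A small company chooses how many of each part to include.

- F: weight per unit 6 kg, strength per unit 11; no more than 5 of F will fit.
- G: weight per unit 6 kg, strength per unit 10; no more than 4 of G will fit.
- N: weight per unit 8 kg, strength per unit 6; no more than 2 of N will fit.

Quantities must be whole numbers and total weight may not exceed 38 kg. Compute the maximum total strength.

This is a bounded integer knapsack.
Take 5×F and 1×G: weight 36 ≤ 38, strength 5·11 + 1·10 = 65.
F has the best ratio (11/6) and is taken to its limit of 5; remaining capacity is filled optimally with the others.

65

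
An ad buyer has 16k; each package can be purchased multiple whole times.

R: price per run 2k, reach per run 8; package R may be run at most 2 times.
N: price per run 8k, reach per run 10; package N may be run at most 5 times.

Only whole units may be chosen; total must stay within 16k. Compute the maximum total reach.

26

This is a bounded integer knapsack.
2×R and 1×N: price 12 ≤ 16, reach 2·8 + 1·10 = 26.
2×N: price 16 ≤ 16, reach 2·10 = 20.
Best is 26.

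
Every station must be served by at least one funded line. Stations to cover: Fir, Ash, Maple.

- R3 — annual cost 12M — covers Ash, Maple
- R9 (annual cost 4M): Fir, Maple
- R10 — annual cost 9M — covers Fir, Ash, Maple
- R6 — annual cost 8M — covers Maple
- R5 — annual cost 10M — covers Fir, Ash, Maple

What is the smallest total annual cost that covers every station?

9

The greedy cost-per-new-station heuristic would pick R9 and R10 for 13, but a cheaper cover exists.
R10 alone covers Fir, Ash, Maple — every station.
Total annual cost: 9.
No cover costs less than 9.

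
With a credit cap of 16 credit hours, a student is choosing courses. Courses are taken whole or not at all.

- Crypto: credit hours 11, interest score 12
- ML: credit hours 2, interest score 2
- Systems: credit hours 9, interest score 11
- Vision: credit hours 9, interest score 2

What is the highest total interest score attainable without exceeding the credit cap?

This is an integer program with binary decision variables.
Allowing fractional choices, the relaxed optimum would be about 18.6, but courses are indivisible.
Crypto + ML: credit hours 11 + 2 = 13 ≤ 16, interest score 12 + 2 = 14.
ML + Systems: credit hours 2 + 9 = 11 ≤ 16, interest score 2 + 11 = 13.
Best is Crypto and ML with total interest score 14.

14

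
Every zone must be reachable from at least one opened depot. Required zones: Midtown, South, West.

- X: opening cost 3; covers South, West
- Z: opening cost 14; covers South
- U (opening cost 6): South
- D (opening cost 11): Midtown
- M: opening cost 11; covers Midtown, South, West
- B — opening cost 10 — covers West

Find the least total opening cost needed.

The greedy cost-per-new-zone heuristic would pick X and D for 14, but a cheaper cover exists.
M alone covers Midtown, South, West — every zone.
Total opening cost: 11.
No cover costs less than 11.

11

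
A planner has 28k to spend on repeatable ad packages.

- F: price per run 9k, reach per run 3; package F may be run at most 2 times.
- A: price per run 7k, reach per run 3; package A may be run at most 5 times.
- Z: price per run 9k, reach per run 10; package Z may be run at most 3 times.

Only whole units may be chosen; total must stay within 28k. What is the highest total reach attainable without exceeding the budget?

30

Take 3×Z: price 27 ≤ 28, reach 3·10 = 30.
Z has the best ratio (10/9) and is taken to its limit of 3; remaining capacity is filled optimally with the others.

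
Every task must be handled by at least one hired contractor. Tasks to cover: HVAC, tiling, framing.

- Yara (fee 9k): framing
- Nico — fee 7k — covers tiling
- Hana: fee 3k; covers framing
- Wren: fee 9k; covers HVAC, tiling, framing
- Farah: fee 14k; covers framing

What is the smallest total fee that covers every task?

9

Wren alone covers HVAC, tiling, framing — every task.
Total fee: 9.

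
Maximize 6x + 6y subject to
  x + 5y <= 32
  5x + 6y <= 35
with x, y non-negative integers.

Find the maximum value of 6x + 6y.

(x,y)=(7,0): 1·7+5·0=7≤32, 5·7+6·0=35≤35, objective 42.
(x,y)=(6,0): 1·6+5·0=6≤32, 5·6+6·0=30≤35, objective 36.
The best lattice point is (7,0), giving 42.

42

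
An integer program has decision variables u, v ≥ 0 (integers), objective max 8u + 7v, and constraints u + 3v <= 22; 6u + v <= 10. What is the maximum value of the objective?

49

Relaxing integrality, the LP optimum is 54.00 at (u,v) = (0.471, 7.18), which is not an integer point.
(u,v)=(0,7): 1·0+3·7=21≤22, 6·0+1·7=7≤10, objective 49.
(u,v)=(0,6): 1·0+3·6=18≤22, 6·0+1·6=6≤10, objective 42.
No feasible integer point exceeds 49.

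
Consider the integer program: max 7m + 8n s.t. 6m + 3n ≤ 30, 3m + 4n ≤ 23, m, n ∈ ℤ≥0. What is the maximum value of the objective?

Relaxing integrality, the LP optimum is 49.40 at (m,n) = (3.4, 3.2), which is not an integer point.
(m,n)=(1,5): 6·1+3·5=21≤30, 3·1+4·5=23≤23, objective 47.
(m,n)=(2,4): 6·2+3·4=24≤30, 3·2+4·4=22≤23, objective 46.
No feasible integer point exceeds 47.

47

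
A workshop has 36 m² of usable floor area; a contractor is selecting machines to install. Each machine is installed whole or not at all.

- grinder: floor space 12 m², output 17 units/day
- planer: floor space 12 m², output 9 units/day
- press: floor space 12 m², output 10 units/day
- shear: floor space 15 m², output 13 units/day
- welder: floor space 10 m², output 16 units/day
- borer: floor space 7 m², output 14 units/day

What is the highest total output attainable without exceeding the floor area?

47

Allowing fractional choices, the relaxed optimum would be about 53.1, but machines are indivisible.
grinder + welder + borer: floor space 12 + 10 + 7 = 29 ≤ 36, output 17 + 16 + 14 = 47.
grinder + shear + borer: floor space 12 + 15 + 7 = 34 ≤ 36, output 17 + 13 + 14 = 44.
shear + welder + borer: floor space 15 + 10 + 7 = 32 ≤ 36, output 13 + 16 + 14 = 43.
Best is grinder, welder, and borer with total output 47.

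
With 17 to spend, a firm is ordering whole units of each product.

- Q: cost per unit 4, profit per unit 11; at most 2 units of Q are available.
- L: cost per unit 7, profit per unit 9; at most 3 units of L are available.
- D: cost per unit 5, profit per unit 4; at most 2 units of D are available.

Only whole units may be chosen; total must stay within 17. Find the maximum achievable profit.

Take 2×Q and 1×L: cost 15 ≤ 17, profit 2·11 + 1·9 = 31.
Q has the best ratio (11/4) and is taken to its limit of 2; remaining capacity is filled optimally with the others.

31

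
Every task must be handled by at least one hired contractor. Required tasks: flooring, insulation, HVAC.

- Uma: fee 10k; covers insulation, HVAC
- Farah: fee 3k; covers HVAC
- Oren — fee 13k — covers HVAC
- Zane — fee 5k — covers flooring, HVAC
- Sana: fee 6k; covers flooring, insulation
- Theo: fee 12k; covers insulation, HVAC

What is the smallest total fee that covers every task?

The greedy cost-per-new-task heuristic would pick Zane and Sana for 11, but a cheaper cover exists.
Choose Farah and Sana: together they cover flooring, insulation, HVAC — every task.
Total fee: 3 + 6 = 9.
No cover costs less than 9.

9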